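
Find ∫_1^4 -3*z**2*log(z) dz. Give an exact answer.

21 - 128*log(2)

Integrate by parts once (u = ln z, dv = -3*z**2 dz).
An antiderivative is F(z) = -z**3*(3*log(z) - 1)/3.
Then F(4) - F(1) = (64/3 - 128*log(2)) - (1/3) = 21 - 128*log(2).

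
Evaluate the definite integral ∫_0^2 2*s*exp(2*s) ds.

Integrate by parts once (u = s, dv = 2*exp(2*s) ds).
An antiderivative is F(s) = (2*s - 1)*exp(2*s)/2.
Then F(2) - F(0) = (3*exp(4)/2) - (-1/2) = 1/2 + 3*exp(4)/2.

1/2 + 3*exp(4)/2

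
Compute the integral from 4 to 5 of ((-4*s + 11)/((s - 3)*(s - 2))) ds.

log(4/27)

Factor the denominator: s**2 - 5*s + 6 = (s - 2)(s - 3).
Partial fractions: (-4*s + 11)/((s - 3)*(s - 2)) = -3/(s - 2) - 1/(s - 3).
An antiderivative is F(s) = -log(s - 3) - 3*log(s - 2).
Then F(5) - F(4) = (-log(54)) - (-log(8)) = log(4/27).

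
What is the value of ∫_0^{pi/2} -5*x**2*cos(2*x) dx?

Integrate by parts twice (u = x^2, dv = -5*cos(2*x) dx).
An antiderivative is F(x) = -5*x**2*sin(2*x)/2 - 5*x*cos(2*x)/2 + 5*sin(2*x)/4.
Then F(pi/2) - F(0) = (5*pi/4) - (0) = 5*pi/4.

5*pi/4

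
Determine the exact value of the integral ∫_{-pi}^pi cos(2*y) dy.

0

An antiderivative is F(y) = sin(2*y)/2.
Then F(pi) - F(-pi) = (0) - (0) = 0.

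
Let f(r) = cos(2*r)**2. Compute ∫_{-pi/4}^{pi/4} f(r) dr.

pi/4

Use the identity cos^2(2*r) = (1 + cos(4*r))/2.
An antiderivative is F(r) = r/2 + sin(4*r)/8.
Then F(pi/4) - F(-pi/4) = (pi/8) - (-pi/8) = pi/4.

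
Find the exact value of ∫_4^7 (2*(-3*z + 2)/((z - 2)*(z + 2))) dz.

-4*log(3) - 2*log(5) + 6*log(2)

Factor the denominator: z**2 - 4 = (z + 2)(z - 2).
Partial fractions: 2*(-3*z + 2)/((z - 2)*(z + 2)) = -4/(z + 2) - 2/(z - 2).
An antiderivative is F(z) = -2*log(z - 2) - 4*log(z + 2).
Then F(7) - F(4) = (-8*log(3) - 2*log(5)) - (-4*log(3) - 6*log(2)) = -4*log(3) - 2*log(5) + 6*log(2).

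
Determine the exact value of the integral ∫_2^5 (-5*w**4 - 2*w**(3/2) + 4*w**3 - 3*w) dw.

-5031/2 - 20*sqrt(5) + 16*sqrt(2)/5

By the power rule, an antiderivative is F(w) = -4*w**(5/2)/5 - w**5 + w**4 - 3*w**2/2.
Then F(5) - F(2) = (-5075/2 - 20*sqrt(5)) - (-22 - 16*sqrt(2)/5) = -5031/2 - 20*sqrt(5) + 16*sqrt(2)/5.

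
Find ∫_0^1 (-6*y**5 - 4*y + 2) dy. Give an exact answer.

By the power rule, an antiderivative is F(y) = -y**6 - 2*y**2 + 2*y.
Then F(1) - F(0) = (-1) - (0) = -1.

-1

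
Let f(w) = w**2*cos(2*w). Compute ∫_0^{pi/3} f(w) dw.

-pi/12 - sqrt(3)/8 + sqrt(3)*pi**2/36

Integrate by parts twice (u = w^2, dv = cos(2*w) dw).
An antiderivative is F(w) = w**2*sin(2*w)/2 + w*cos(2*w)/2 - sin(2*w)/4.
Then F(pi/3) - F(0) = (-pi/12 - sqrt(3)/8 + sqrt(3)*pi**2/36) - (0) = -pi/12 - sqrt(3)/8 + sqrt(3)*pi**2/36.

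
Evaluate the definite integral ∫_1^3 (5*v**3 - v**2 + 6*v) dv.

By the power rule, an antiderivative is F(v) = 5*v**4/4 - v**3/3 + 3*v**2.
Then F(3) - F(1) = (477/4) - (47/12) = 346/3.

346/3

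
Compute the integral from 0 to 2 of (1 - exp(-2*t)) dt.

exp(-4)/2 + 3/2

An antiderivative is F(t) = t + exp(-2*t)/2.
Then F(2) - F(0) = (exp(-4)/2 + 2) - (1/2) = exp(-4)/2 + 3/2.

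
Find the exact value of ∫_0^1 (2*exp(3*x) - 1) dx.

An antiderivative is F(x) = 2*exp(3*x)/3 - x.
Then F(1) - F(0) = (-1 + 2*exp(3)/3) - (2/3) = -5/3 + 2*exp(3)/3.

-5/3 + 2*exp(3)/3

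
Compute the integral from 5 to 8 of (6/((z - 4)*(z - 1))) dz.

Factor the denominator: z**2 - 5*z + 4 = (z - 1)(z - 4).
Partial fractions: 6/((z - 4)*(z - 1)) = -2/(z - 1) + 2/(z - 4).
An antiderivative is F(z) = 2*log(z - 4) - 2*log(z - 1).
Then F(8) - F(5) = (log(16/49)) - (-log(16)) = -2*log(7) + 8*log(2).

-2*log(7) + 8*log(2)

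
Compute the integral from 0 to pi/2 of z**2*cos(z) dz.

-2 + pi**2/4

Integrate by parts twice (u = z^2, dv = cos(z) dz).
An antiderivative is F(z) = z**2*sin(z) + 2*z*cos(z) - 2*sin(z).
Then F(pi/2) - F(0) = (-2 + pi**2/4) - (0) = -2 + pi**2/4.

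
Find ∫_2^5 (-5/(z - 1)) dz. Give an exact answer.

-10*log(2)

An antiderivative is F(z) = -5*log(z - 1).
Then F(5) - F(2) = (-10*log(2)) - (0) = -10*log(2).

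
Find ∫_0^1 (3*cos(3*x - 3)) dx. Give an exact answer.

sin(3)

Let u = 3*x - 3, so du = 3 dx. When x = 0, u = -3; when x = 1, u = 0.
The integral becomes ∫ cos(u) du from -3 to 0, with antiderivative sin(u).
Back in x: F(x) = sin(3*x - 3).
Then F(1) - F(0) = (0) - (-sin(3)) = sin(3).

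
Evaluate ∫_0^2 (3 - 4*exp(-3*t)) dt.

An antiderivative is F(t) = 3*t + 4*exp(-3*t)/3.
Then F(2) - F(0) = (4*exp(-6)/3 + 6) - (4/3) = 4*exp(-6)/3 + 14/3.

4*exp(-6)/3 + 14/3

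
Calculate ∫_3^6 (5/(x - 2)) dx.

10*log(2)

An antiderivative is F(x) = 5*log(x - 2).
Then F(6) - F(3) = (10*log(2)) - (0) = 10*log(2).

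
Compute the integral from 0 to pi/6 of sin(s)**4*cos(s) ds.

1/160

Let u = sin(s), so du = cos(s) ds. When s = 0, u = 0; when s = pi/6, u = 1/2.
The integral becomes ∫ u**4 du from 0 to 1/2, with antiderivative u**5/5.
Back in s: F(s) = sin(s)**5/5.
Then F(pi/6) - F(0) = (1/160) - (0) = 1/160.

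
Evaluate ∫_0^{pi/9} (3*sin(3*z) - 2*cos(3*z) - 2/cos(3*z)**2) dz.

An antiderivative is F(z) = -2*sin(3*z)/3 - cos(3*z) - 2*tan(3*z)/3.
Then F(pi/9) - F(0) = (-sqrt(3) - 1/2) - (-1) = 1/2 - sqrt(3).

1/2 - sqrt(3)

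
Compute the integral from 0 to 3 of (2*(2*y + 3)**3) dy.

1620

Let u = 2*y + 3, so du = 2 dy. When y = 0, u = 3; when y = 3, u = 9.
The integral becomes ∫ u**3 du from 3 to 9, with antiderivative u**4/4.
Back in y: F(y) = (2*y + 3)**4/4.
Then F(3) - F(0) = (6561/4) - (81/4) = 1620.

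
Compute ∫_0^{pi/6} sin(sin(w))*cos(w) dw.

1 - cos(1/2)

Let u = sin(w), so du = cos(w) dw. When w = 0, u = 0; when w = pi/6, u = 1/2.
The integral becomes ∫ sin(u) du from 0 to 1/2, with antiderivative -cos(u).
Back in w: F(w) = -cos(sin(w)).
Then F(pi/6) - F(0) = (-cos(1/2)) - (-1) = 1 - cos(1/2).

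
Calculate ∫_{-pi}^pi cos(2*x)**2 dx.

pi

Use the identity cos^2(2*x) = (1 + cos(4*x))/2.
An antiderivative is F(x) = x/2 + sin(4*x)/8.
Then F(pi) - F(-pi) = (pi/2) - (-pi/2) = pi.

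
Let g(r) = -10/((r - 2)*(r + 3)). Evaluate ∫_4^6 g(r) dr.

-2*log(7) - 2*log(2) + 4*log(3)

Factor the denominator: r**2 + r - 6 = (r + 3)(r - 2).
Partial fractions: -10/((r - 2)*(r + 3)) = 2/(r + 3) - 2/(r - 2).
An antiderivative is F(r) = -2*log(r - 2) + 2*log(r + 3).
Then F(6) - F(4) = (log(81/16)) - (log(49/4)) = -2*log(7) - 2*log(2) + 4*log(3).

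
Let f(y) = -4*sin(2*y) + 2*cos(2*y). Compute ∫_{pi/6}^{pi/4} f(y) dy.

An antiderivative is F(y) = sin(2*y) + 2*cos(2*y).
Then F(pi/4) - F(pi/6) = (1) - (sqrt(3)/2 + 1) = -sqrt(3)/2.

-sqrt(3)/2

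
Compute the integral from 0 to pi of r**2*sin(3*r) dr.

Integrate by parts twice (u = r^2, dv = sin(3*r) dr).
An antiderivative is F(r) = -r**2*cos(3*r)/3 + 2*r*sin(3*r)/9 + 2*cos(3*r)/27.
Then F(pi) - F(0) = (-2/27 + pi**2/3) - (2/27) = -4/27 + pi**2/3.

-4/27 + pi**2/3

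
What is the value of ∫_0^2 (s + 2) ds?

6

By the power rule, an antiderivative is F(s) = s**2/2 + 2*s.
Then F(2) - F(0) = (6) - (0) = 6.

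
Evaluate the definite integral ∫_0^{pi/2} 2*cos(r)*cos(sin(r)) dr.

2*sin(1)

Let u = sin(r), so du = cos(r) dr. When r = 0, u = 0; when r = pi/2, u = 1.
The integral becomes 2·∫ cos(u) du from 0 to 1, with antiderivative 2*sin(u).
Back in r: F(r) = 2*sin(sin(r)).
Then F(pi/2) - F(0) = (2*sin(1)) - (0) = 2*sin(1).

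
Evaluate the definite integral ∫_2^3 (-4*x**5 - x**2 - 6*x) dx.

-1394/3

By the power rule, an antiderivative is F(x) = -2*x**6/3 - x**3/3 - 3*x**2.
Then F(3) - F(2) = (-522) - (-172/3) = -1394/3.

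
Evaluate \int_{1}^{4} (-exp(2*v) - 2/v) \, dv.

An antiderivative is F(v) = -exp(2*v)/2 - 2*log(v).
Then F(4) - F(1) = (-exp(8)/2 - log(16)) - (-exp(2)/2) = -exp(8)/2 - log(16) + exp(2)/2.

-exp(8)/2 - log(16) + exp(2)/2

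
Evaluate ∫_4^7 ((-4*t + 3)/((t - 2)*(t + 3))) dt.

Factor the denominator: t**2 + t - 6 = (t + 3)(t - 2).
Partial fractions: (-4*t + 3)/((t - 2)*(t + 3)) = -3/(t + 3) - 1/(t - 2).
An antiderivative is F(t) = -log(t - 2) - 3*log(t + 3).
Then F(7) - F(4) = (-4*log(5) - 3*log(2)) - (-3*log(7) - log(2)) = -4*log(5) - 2*log(2) + 3*log(7).

-4*log(5) - 2*log(2) + 3*log(7)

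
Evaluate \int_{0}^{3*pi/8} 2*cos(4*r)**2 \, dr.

3*pi/8

Use the identity cos^2(4*r) = (1 + cos(8*r))/2.
An antiderivative is F(r) = r + sin(8*r)/8.
Then F(3*pi/8) - F(0) = (3*pi/8) - (0) = 3*pi/8.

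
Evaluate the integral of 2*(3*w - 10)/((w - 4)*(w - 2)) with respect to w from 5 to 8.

Factor the denominator: w**2 - 6*w + 8 = (w - 2)(w - 4).
Partial fractions: 2*(3*w - 10)/((w - 4)*(w - 2)) = 4/(w - 2) + 2/(w - 4).
An antiderivative is F(w) = 2*log(w - 4) + 4*log(w - 2).
Then F(8) - F(5) = (4*log(3) + 8*log(2)) - (log(81)) = 8*log(2).

8*log(2)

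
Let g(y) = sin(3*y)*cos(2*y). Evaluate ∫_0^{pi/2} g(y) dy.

3/5

Use the identity sin(3*y)cos(2*y) = [sin(5*y) + sin(y)]/2.
An antiderivative is F(y) = -cos(y)/2 - cos(5*y)/10.
Then F(pi/2) - F(0) = (0) - (-3/5) = 3/5.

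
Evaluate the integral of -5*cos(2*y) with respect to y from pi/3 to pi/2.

5*sqrt(3)/4

An antiderivative is F(y) = -5*sin(2*y)/2.
Then F(pi/2) - F(pi/3) = (0) - (-5*sqrt(3)/4) = 5*sqrt(3)/4.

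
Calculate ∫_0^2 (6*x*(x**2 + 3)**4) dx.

Let u = x**2 + 3, so du = 2*x dx. When x = 0, u = 3; when x = 2, u = 7.
The integral becomes 3·∫ u**4 du from 3 to 7, with antiderivative 3*u**5/5.
Back in x: F(x) = 3*(x**2 + 3)**5/5.
Then F(2) - F(0) = (50421/5) - (729/5) = 49692/5.

49692/5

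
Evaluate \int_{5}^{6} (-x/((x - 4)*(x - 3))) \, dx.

Factor the denominator: x**2 - 7*x + 12 = (x - 3)(x - 4).
Partial fractions: -x/((x - 4)*(x - 3)) = 3/(x - 3) - 4/(x - 4).
An antiderivative is F(x) = -4*log(x - 4) + 3*log(x - 3).
Then F(6) - F(5) = (log(27/16)) - (log(8)) = -7*log(2) + 3*log(3).

-7*log(2) + 3*log(3)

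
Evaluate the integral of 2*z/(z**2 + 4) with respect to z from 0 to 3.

log(13/4)

Let u = z**2 + 4, so du = 2*z dz. When z = 0, u = 4; when z = 3, u = 13.
The integral becomes ∫ 1/u du from 4 to 13, with antiderivative log(u).
Back in z: F(z) = log(z**2 + 4).
Then F(3) - F(0) = (log(13)) - (log(4)) = log(13/4).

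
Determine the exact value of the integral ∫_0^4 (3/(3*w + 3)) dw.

log(5)

An antiderivative is F(w) = log(3*w + 3).
Then F(4) - F(0) = (log(15)) - (log(3)) = log(5).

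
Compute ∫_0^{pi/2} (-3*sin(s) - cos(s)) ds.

An antiderivative is F(s) = -sin(s) + 3*cos(s).
Then F(pi/2) - F(0) = (-1) - (3) = -4.

-4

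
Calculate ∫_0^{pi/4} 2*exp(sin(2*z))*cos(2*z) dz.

Let u = sin(2*z), so du = 2*cos(2*z) dz. When z = 0, u = 0; when z = pi/4, u = 1.
The integral becomes ∫ exp(u) du from 0 to 1, with antiderivative exp(u).
Back in z: F(z) = exp(sin(2*z)).
Then F(pi/4) - F(0) = (E) - (1) = -1 + E.

-1 + E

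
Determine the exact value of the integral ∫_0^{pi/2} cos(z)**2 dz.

Use the identity cos^2(z) = (1 + cos(2*z))/2.
An antiderivative is F(z) = z/2 + sin(2*z)/4.
Then F(pi/2) - F(0) = (pi/4) - (0) = pi/4.

pi/4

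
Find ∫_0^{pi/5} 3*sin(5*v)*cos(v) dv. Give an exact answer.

Use the identity sin(5*v)cos(v) = [sin(6*v) + sin(4*v)]/2.
An antiderivative is F(v) = -3*cos(4*v)/8 - cos(6*v)/4.
Then F(pi/5) - F(0) = (5/32 + 5*sqrt(5)/32) - (-5/8) = 5*sqrt(5)/32 + 25/32.

5*sqrt(5)/32 + 25/32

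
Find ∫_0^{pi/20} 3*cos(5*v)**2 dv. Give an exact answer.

3/20 + 3*pi/40

Use the identity cos^2(5*v) = (1 + cos(10*v))/2.
An antiderivative is F(v) = 3*v/2 + 3*sin(10*v)/20.
Then F(pi/20) - F(0) = (3/20 + 3*pi/40) - (0) = 3/20 + 3*pi/40.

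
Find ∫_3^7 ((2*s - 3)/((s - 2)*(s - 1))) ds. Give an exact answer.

log(15)

Factor the denominator: s**2 - 3*s + 2 = (s - 1)(s - 2).
Partial fractions: (2*s - 3)/((s - 2)*(s - 1)) = 1/(s - 1) + 1/(s - 2).
An antiderivative is F(s) = log(s - 2) + log(s - 1).
Then F(7) - F(3) = (log(30)) - (log(2)) = log(15).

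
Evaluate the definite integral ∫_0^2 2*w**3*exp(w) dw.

Integrate by parts 3 times (u = w^3, dv = 2*exp(w) dw).
An antiderivative is F(w) = (2*w**3 - 6*w**2 + 12*w - 12)*exp(w).
Then F(2) - F(0) = (4*exp(2)) - (-12) = 12 + 4*exp(2).

12 + 4*exp(2)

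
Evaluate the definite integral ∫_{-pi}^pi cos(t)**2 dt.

Use the identity cos^2(t) = (1 + cos(2*t))/2.
An antiderivative is F(t) = t/2 + sin(2*t)/4.
Then F(pi) - F(-pi) = (pi/2) - (-pi/2) = pi.

pi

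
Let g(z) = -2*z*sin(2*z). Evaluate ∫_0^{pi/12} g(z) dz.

-1/4 + sqrt(3)*pi/24

Integrate by parts once (u = z, dv = -2*sin(2*z) dz).
An antiderivative is F(z) = z*cos(2*z) - sin(2*z)/2.
Then F(pi/12) - F(0) = (-1/4 + sqrt(3)*pi/24) - (0) = -1/4 + sqrt(3)*pi/24.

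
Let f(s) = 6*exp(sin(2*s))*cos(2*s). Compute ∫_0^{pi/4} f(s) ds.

Let u = sin(2*s), so du = 2*cos(2*s) ds. When s = 0, u = 0; when s = pi/4, u = 1.
The integral becomes 3·∫ exp(u) du from 0 to 1, with antiderivative 3*exp(u).
Back in s: F(s) = 3*exp(sin(2*s)).
Then F(pi/4) - F(0) = (3*E) - (3) = -3 + 3*E.

-3 + 3*E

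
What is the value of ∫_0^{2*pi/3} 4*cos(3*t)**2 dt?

Use the identity cos^2(3*t) = (1 + cos(6*t))/2.
An antiderivative is F(t) = 2*t + sin(6*t)/3.
Then F(2*pi/3) - F(0) = (4*pi/3) - (0) = 4*pi/3.

4*pi/3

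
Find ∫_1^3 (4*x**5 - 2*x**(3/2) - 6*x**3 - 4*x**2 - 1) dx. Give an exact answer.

4942/15 - 36*sqrt(3)/5

By the power rule, an antiderivative is F(x) = 2*x**6/3 - 4*x**(5/2)/5 - 3*x**4/2 - 4*x**3/3 - x.
Then F(3) - F(1) = (651/2 - 36*sqrt(3)/5) - (-119/30) = 4942/15 - 36*sqrt(3)/5.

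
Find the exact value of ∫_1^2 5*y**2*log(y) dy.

Integrate by parts once (u = ln y, dv = 5*y**2 dy).
An antiderivative is F(y) = 5*y**3*(3*log(y) - 1)/9.
Then F(2) - F(1) = (-40/9 + 40*log(2)/3) - (-5/9) = -35/9 + 40*log(2)/3.

-35/9 + 40*log(2)/3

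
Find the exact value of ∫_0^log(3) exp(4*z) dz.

Let u = exp(z), so du = exp(z) dz. When z = 0, u = 1; when z = log(3), u = 3.
The integral becomes ∫ u**3 du from 1 to 3, with antiderivative u**4/4.
Back in z: F(z) = exp(4*z)/4.
Then F(log(3)) - F(0) = (81/4) - (1/4) = 20.

20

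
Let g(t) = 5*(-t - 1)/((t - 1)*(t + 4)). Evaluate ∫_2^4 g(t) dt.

Factor the denominator: t**2 + 3*t - 4 = (t + 4)(t - 1).
Partial fractions: 5*(-t - 1)/((t - 1)*(t + 4)) = -3/(t + 4) - 2/(t - 1).
An antiderivative is F(t) = -2*log(t - 1) - 3*log(t + 4).
Then F(4) - F(2) = (-9*log(2) - 2*log(3)) - (-3*log(3) - 3*log(2)) = log(3/64).

log(3/64)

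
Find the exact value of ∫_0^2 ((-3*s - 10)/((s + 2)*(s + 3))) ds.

Factor the denominator: s**2 + 5*s + 6 = (s + 3)(s + 2).
Partial fractions: (-3*s - 10)/((s + 2)*(s + 3)) = 1/(s + 3) - 4/(s + 2).
An antiderivative is F(s) = -4*log(s + 2) + log(s + 3).
Then F(2) - F(0) = (-8*log(2) + log(5)) - (log(3/16)) = log(5/48).

log(5/48)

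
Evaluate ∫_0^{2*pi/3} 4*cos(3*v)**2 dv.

Use the identity cos^2(3*v) = (1 + cos(6*v))/2.
An antiderivative is F(v) = 2*v + sin(6*v)/3.
Then F(2*pi/3) - F(0) = (4*pi/3) - (0) = 4*pi/3.

4*pi/3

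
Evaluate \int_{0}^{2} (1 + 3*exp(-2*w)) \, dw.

An antiderivative is F(w) = w - 3*exp(-2*w)/2.
Then F(2) - F(0) = (2 - 3*exp(-4)/2) - (-3/2) = 7/2 - 3*exp(-4)/2.

7/2 - 3*exp(-4)/2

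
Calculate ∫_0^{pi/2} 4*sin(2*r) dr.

4

An antiderivative is F(r) = -2*cos(2*r).
Then F(pi/2) - F(0) = (2) - (-2) = 4.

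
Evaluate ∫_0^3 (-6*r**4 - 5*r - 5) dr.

-3291/10

By the power rule, an antiderivative is F(r) = -6*r**5/5 - 5*r**2/2 - 5*r.
Then F(3) - F(0) = (-3291/10) - (0) = -3291/10.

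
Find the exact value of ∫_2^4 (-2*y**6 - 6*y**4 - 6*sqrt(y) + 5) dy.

-204994/35 + 8*sqrt(2)

By the power rule, an antiderivative is F(y) = -2*y**7/7 - 6*y**5/5 - 4*y**(3/2) + 5*y.
Then F(4) - F(2) = (-207268/35) - (-2274/35 - 8*sqrt(2)) = -204994/35 + 8*sqrt(2).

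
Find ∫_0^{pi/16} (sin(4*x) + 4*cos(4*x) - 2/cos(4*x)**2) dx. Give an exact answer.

-1/4 + 3*sqrt(2)/8

An antiderivative is F(x) = sin(4*x) - cos(4*x)/4 - tan(4*x)/2.
Then F(pi/16) - F(0) = (-1/2 + 3*sqrt(2)/8) - (-1/4) = -1/4 + 3*sqrt(2)/8.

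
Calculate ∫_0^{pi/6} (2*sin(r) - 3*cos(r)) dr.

An antiderivative is F(r) = -3*sin(r) - 2*cos(r).
Then F(pi/6) - F(0) = (-sqrt(3) - 3/2) - (-2) = 1/2 - sqrt(3).

1/2 - sqrt(3)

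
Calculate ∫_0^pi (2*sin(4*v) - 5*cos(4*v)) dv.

An antiderivative is F(v) = -5*sin(4*v)/4 - cos(4*v)/2.
Then F(pi) - F(0) = (-1/2) - (-1/2) = 0.

0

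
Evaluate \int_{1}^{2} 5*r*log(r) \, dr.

-15/4 + 10*log(2)

Integrate by parts once (u = ln r, dv = 5*r dr).
An antiderivative is F(r) = 5*r**2*(2*log(r) - 1)/4.
Then F(2) - F(1) = (-5 + 10*log(2)) - (-5/4) = -15/4 + 10*log(2).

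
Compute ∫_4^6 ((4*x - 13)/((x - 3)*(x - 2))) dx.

Factor the denominator: x**2 - 5*x + 6 = (x - 2)(x - 3).
Partial fractions: (4*x - 13)/((x - 3)*(x - 2)) = 5/(x - 2) - 1/(x - 3).
An antiderivative is F(x) = -log(x - 3) + 5*log(x - 2).
Then F(6) - F(4) = (-log(3) + 10*log(2)) - (log(32)) = log(32/3).

log(32/3)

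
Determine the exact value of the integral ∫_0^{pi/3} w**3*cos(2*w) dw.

-sqrt(3)*pi/8 - pi**2/24 + sqrt(3)*pi**3/108 + 9/16

Integrate by parts 3 times (u = w^3, dv = cos(2*w) dw).
An antiderivative is F(w) = w**3*sin(2*w)/2 + 3*w**2*cos(2*w)/4 - 3*w*sin(2*w)/4 - 3*cos(2*w)/8.
Then F(pi/3) - F(0) = (-sqrt(3)*pi/8 - pi**2/24 + 3/16 + sqrt(3)*pi**3/108) - (-3/8) = -sqrt(3)*pi/8 - pi**2/24 + sqrt(3)*pi**3/108 + 9/16.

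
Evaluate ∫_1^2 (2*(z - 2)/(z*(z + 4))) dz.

Factor the denominator: z**2 + 4*z = (z + 4)z.
Partial fractions: 2*(z - 2)/(z*(z + 4)) = 3/(z + 4) - 1/z.
An antiderivative is F(z) = -log(z) + 3*log(z + 4).
Then F(2) - F(1) = (2*log(2) + 3*log(3)) - (3*log(5)) = -3*log(5) + 2*log(2) + 3*log(3).

-3*log(5) + 2*log(2) + 3*log(3)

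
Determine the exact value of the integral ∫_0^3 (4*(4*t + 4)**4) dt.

Let u = 4*t + 4, so du = 4 dt. When t = 0, u = 4; when t = 3, u = 16.
The integral becomes ∫ u**4 du from 4 to 16, with antiderivative u**5/5.
Back in t: F(t) = (4*t + 4)**5/5.
Then F(3) - F(0) = (1048576/5) - (1024/5) = 1047552/5.

1047552/5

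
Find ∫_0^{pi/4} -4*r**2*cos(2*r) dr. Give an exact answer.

1 - pi**2/8

Integrate by parts twice (u = r^2, dv = -4*cos(2*r) dr).
An antiderivative is F(r) = -2*r**2*sin(2*r) - 2*r*cos(2*r) + sin(2*r).
Then F(pi/4) - F(0) = (1 - pi**2/8) - (0) = 1 - pi**2/8.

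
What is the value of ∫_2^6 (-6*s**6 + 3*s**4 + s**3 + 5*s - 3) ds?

By the power rule, an antiderivative is F(s) = -6*s**7/7 + 3*s**5/5 + s**4/4 + 5*s**2/2 - 3*s.
Then F(6) - F(2) = (-8220924/35) - (-2888/35) = -8218036/35.

-8218036/35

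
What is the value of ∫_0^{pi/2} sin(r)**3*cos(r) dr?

1/4

Let u = sin(r), so du = cos(r) dr. When r = 0, u = 0; when r = pi/2, u = 1.
The integral becomes ∫ u**3 du from 0 to 1, with antiderivative u**4/4.
Back in r: F(r) = sin(r)**4/4.
Then F(pi/2) - F(0) = (1/4) - (0) = 1/4.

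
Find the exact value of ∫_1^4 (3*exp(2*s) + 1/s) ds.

-3*exp(2)/2 + log(4) + 3*exp(8)/2

An antiderivative is F(s) = 3*exp(2*s)/2 + log(s).
Then F(4) - F(1) = (log(4) + 3*exp(8)/2) - (3*exp(2)/2) = -3*exp(2)/2 + log(4) + 3*exp(8)/2.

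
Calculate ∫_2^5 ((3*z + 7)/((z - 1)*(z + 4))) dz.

Factor the denominator: z**2 + 3*z - 4 = (z + 4)(z - 1).
Partial fractions: (3*z + 7)/((z - 1)*(z + 4)) = 1/(z + 4) + 2/(z - 1).
An antiderivative is F(z) = 2*log(z - 1) + log(z + 4).
Then F(5) - F(2) = (2*log(3) + 4*log(2)) - (log(6)) = log(24).

log(24)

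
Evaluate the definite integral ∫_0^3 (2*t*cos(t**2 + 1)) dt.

-sin(1) + sin(10)

Let u = t**2 + 1, so du = 2*t dt. When t = 0, u = 1; when t = 3, u = 10.
The integral becomes ∫ cos(u) du from 1 to 10, with antiderivative sin(u).
Back in t: F(t) = sin(t**2 + 1).
Then F(3) - F(0) = (sin(10)) - (sin(1)) = -sin(1) + sin(10).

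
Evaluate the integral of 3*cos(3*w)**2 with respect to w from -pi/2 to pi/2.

Use the identity cos^2(3*w) = (1 + cos(6*w))/2.
An antiderivative is F(w) = 3*w/2 + sin(6*w)/4.
Then F(pi/2) - F(-pi/2) = (3*pi/4) - (-3*pi/4) = 3*pi/2.

3*pi/2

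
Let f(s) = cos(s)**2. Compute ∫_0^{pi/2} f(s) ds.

pi/4

Use the identity cos^2(s) = (1 + cos(2*s))/2.
An antiderivative is F(s) = s/2 + sin(2*s)/4.
Then F(pi/2) - F(0) = (pi/4) - (0) = pi/4.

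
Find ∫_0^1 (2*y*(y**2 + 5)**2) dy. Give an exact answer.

Let u = y**2 + 5, so du = 2*y dy. When y = 0, u = 5; when y = 1, u = 6.
The integral becomes ∫ u**2 du from 5 to 6, with antiderivative u**3/3.
Back in y: F(y) = (y**2 + 5)**3/3.
Then F(1) - F(0) = (72) - (125/3) = 91/3.

91/3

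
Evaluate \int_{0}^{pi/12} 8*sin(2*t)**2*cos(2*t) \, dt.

Let u = sin(2*t), so du = 2*cos(2*t) dt. When t = 0, u = 0; when t = pi/12, u = 1/2.
The integral becomes 4·∫ u**2 du from 0 to 1/2, with antiderivative 4*u**3/3.
Back in t: F(t) = 4*sin(2*t)**3/3.
Then F(pi/12) - F(0) = (1/6) - (0) = 1/6.

1/6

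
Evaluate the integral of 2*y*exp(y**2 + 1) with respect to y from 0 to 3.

-exp(1) + exp(10)

Let u = y**2 + 1, so du = 2*y dy. When y = 0, u = 1; when y = 3, u = 10.
The integral becomes ∫ exp(u) du from 1 to 10, with antiderivative exp(u).
Back in y: F(y) = exp(y**2 + 1).
Then F(3) - F(0) = (exp(10)) - (exp(1)) = -exp(1) + exp(10).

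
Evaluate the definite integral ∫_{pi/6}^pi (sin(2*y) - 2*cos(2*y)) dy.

An antiderivative is F(y) = -sin(2*y) - cos(2*y)/2.
Then F(pi) - F(pi/6) = (-1/2) - (-sqrt(3)/2 - 1/4) = -1/4 + sqrt(3)/2.

-1/4 + sqrt(3)/2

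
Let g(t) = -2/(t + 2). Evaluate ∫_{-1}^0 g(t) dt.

-log(4)

An antiderivative is F(t) = -2*log(t + 2).
Then F(0) - F(-1) = (-log(4)) - (0) = -log(4).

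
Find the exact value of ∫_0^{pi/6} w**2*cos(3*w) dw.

Integrate by parts twice (u = w^2, dv = cos(3*w) dw).
An antiderivative is F(w) = w**2*sin(3*w)/3 + 2*w*cos(3*w)/9 - 2*sin(3*w)/27.
Then F(pi/6) - F(0) = (-2/27 + pi**2/108) - (0) = -2/27 + pi**2/108.

-2/27 + pi**2/108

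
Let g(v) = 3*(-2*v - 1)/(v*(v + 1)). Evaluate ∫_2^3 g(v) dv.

Factor the denominator: v**2 + v = (v + 1)v.
Partial fractions: 3*(-2*v - 1)/(v*(v + 1)) = -3/(v + 1) - 3/v.
An antiderivative is F(v) = -3*log(v) - 3*log(v + 1).
Then F(3) - F(2) = (-6*log(2) - 3*log(3)) - (-3*log(3) - 3*log(2)) = -log(8).

-log(8)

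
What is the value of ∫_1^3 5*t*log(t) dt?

Integrate by parts once (u = ln t, dv = 5*t dt).
An antiderivative is F(t) = 5*t**2*(2*log(t) - 1)/4.
Then F(3) - F(1) = (-45/4 + 45*log(3)/2) - (-5/4) = -10 + 45*log(3)/2.

-10 + 45*log(3)/2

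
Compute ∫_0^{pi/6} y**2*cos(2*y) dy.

Integrate by parts twice (u = y^2, dv = cos(2*y) dy).
An antiderivative is F(y) = y**2*sin(2*y)/2 + y*cos(2*y)/2 - sin(2*y)/4.
Then F(pi/6) - F(0) = (-sqrt(3)/8 + sqrt(3)*pi**2/144 + pi/24) - (0) = -sqrt(3)/8 + sqrt(3)*pi**2/144 + pi/24.

-sqrt(3)/8 + sqrt(3)*pi**2/144 + pi/24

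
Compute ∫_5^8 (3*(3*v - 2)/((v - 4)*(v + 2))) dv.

-4*log(7) + 4*log(5) + 14*log(2)

Factor the denominator: v**2 - 2*v - 8 = (v + 2)(v - 4).
Partial fractions: 3*(3*v - 2)/((v - 4)*(v + 2)) = 4/(v + 2) + 5/(v - 4).
An antiderivative is F(v) = 5*log(v - 4) + 4*log(v + 2).
Then F(8) - F(5) = (4*log(5) + 14*log(2)) - (4*log(7)) = -4*log(7) + 4*log(5) + 14*log(2).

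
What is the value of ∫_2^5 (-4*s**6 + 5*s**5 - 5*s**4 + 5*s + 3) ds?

-242436/7

By the power rule, an antiderivative is F(s) = -4*s**7/7 + 5*s**6/6 - s**5 + 5*s**2/2 + 3*s.
Then F(5) - F(2) = (-728060/21) - (-752/21) = -242436/7.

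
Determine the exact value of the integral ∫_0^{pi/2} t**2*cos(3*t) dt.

Integrate by parts twice (u = t^2, dv = cos(3*t) dt).
An antiderivative is F(t) = t**2*sin(3*t)/3 + 2*t*cos(3*t)/9 - 2*sin(3*t)/27.
Then F(pi/2) - F(0) = (2/27 - pi**2/12) - (0) = 2/27 - pi**2/12.

2/27 - pi**2/12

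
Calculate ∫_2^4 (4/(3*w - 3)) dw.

An antiderivative is F(w) = 4*log(3*w - 3)/3.
Then F(4) - F(2) = (8*log(3)/3) - (4*log(3)/3) = 4*log(3)/3.

4*log(3)/3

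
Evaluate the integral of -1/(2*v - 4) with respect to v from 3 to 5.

An antiderivative is F(v) = -log(2*v - 4)/2.
Then F(5) - F(3) = (-log(6)/2) - (-log(2)/2) = -log(6)/2 + log(2)/2.

-log(6)/2 + log(2)/2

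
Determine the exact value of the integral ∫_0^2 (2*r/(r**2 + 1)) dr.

Let u = r**2 + 1, so du = 2*r dr. When r = 0, u = 1; when r = 2, u = 5.
The integral becomes ∫ 1/u du from 1 to 5, with antiderivative log(u).
Back in r: F(r) = log(r**2 + 1).
Then F(2) - F(0) = (log(5)) - (0) = log(5).

log(5)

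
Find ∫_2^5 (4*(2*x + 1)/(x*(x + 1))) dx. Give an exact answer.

Factor the denominator: x**2 + x = (x + 1)x.
Partial fractions: 4*(2*x + 1)/(x*(x + 1)) = 4/(x + 1) + 4/x.
An antiderivative is F(x) = 4*log(x) + 4*log(x + 1).
Then F(5) - F(2) = (4*log(2) + 4*log(3) + 4*log(5)) - (4*log(2) + 4*log(3)) = 4*log(5).

4*log(5)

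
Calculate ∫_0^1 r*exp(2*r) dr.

Integrate by parts once (u = r, dv = exp(2*r) dr).
An antiderivative is F(r) = (2*r - 1)*exp(2*r)/4.
Then F(1) - F(0) = (exp(2)/4) - (-1/4) = 1/4 + exp(2)/4.

1/4 + exp(2)/4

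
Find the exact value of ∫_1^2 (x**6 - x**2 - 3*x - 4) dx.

307/42

By the power rule, an antiderivative is F(x) = x**7/7 - x**3/3 - 3*x**2/2 - 4*x.
Then F(2) - F(1) = (34/21) - (-239/42) = 307/42.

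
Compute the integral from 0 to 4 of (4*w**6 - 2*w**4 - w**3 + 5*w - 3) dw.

By the power rule, an antiderivative is F(w) = 4*w**7/7 - 2*w**5/5 - w**4/4 + 5*w**2/2 - 3*w.
Then F(4) - F(0) = (312084/35) - (0) = 312084/35.

312084/35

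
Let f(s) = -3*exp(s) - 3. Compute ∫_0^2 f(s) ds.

-3*exp(2) - 3

An antiderivative is F(s) = -3*s - 3*exp(s).
Then F(2) - F(0) = (-3*exp(2) - 6) - (-3) = -3*exp(2) - 3.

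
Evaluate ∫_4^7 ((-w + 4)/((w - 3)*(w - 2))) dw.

Factor the denominator: w**2 - 5*w + 6 = (w - 2)(w - 3).
Partial fractions: (-w + 4)/((w - 3)*(w - 2)) = -2/(w - 2) + 1/(w - 3).
An antiderivative is F(w) = log(w - 3) - 2*log(w - 2).
Then F(7) - F(4) = (log(4/25)) - (-log(4)) = log(16/25).

log(16/25)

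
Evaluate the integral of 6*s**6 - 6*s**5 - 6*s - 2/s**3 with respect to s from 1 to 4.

1108983/112

By the power rule, an antiderivative is F(s) = 6*s**7/7 - s**6 - 3*s**2 + s**(-2).
Then F(4) - F(1) = (1108743/112) - (-15/7) = 1108983/112.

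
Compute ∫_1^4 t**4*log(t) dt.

-1023/25 + 2048*log(2)/5

Integrate by parts once (u = ln t, dv = t**4 dt).
An antiderivative is F(t) = t**5*(5*log(t) - 1)/25.
Then F(4) - F(1) = (-1024/25 + 2048*log(2)/5) - (-1/25) = -1023/25 + 2048*log(2)/5.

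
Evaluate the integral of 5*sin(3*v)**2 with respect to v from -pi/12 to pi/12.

Use the identity sin^2(3*v) = (1 - cos(6*v))/2.
An antiderivative is F(v) = 5*v/2 - 5*sin(6*v)/12.
Then F(pi/12) - F(-pi/12) = (-5/12 + 5*pi/24) - (5/12 - 5*pi/24) = -5/6 + 5*pi/12.

-5/6 + 5*pi/12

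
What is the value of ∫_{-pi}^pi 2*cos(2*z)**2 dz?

Use the identity cos^2(2*z) = (1 + cos(4*z))/2.
An antiderivative is F(z) = z + sin(4*z)/4.
Then F(pi) - F(-pi) = (pi) - (-pi) = 2*pi.

2*pi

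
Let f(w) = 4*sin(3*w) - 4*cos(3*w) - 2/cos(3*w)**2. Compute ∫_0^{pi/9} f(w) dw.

An antiderivative is F(w) = -4*sin(3*w)/3 - 4*cos(3*w)/3 - 2*tan(3*w)/3.
Then F(pi/9) - F(0) = (-4*sqrt(3)/3 - 2/3) - (-4/3) = 2/3 - 4*sqrt(3)/3.

2/3 - 4*sqrt(3)/3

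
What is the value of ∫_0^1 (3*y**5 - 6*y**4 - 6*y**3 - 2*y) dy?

-16/5

By the power rule, an antiderivative is F(y) = y**6/2 - 6*y**5/5 - 3*y**4/2 - y**2.
Then F(1) - F(0) = (-16/5) - (0) = -16/5.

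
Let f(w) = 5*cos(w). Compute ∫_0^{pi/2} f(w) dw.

An antiderivative is F(w) = 5*sin(w).
Then F(pi/2) - F(0) = (5) - (0) = 5.

5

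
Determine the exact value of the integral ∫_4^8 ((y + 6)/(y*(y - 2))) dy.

log(81/8)

Factor the denominator: y**2 - 2*y = y(y - 2).
Partial fractions: (y + 6)/(y*(y - 2)) = -3/y + 4/(y - 2).
An antiderivative is F(y) = -3*log(y) + 4*log(y - 2).
Then F(8) - F(4) = (log(81/32)) - (-log(4)) = log(81/8).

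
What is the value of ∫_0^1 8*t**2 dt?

8/3

Let u = 2*t, so du = 2 dt. When t = 0, u = 0; when t = 1, u = 2.
The integral becomes ∫ u**2 du from 0 to 2, with antiderivative u**3/3.
Back in t: F(t) = 8*t**3/3.
Then F(1) - F(0) = (8/3) - (0) = 8/3.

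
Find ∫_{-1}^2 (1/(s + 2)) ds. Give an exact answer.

log(4)

An antiderivative is F(s) = log(s + 2).
Then F(2) - F(-1) = (log(4)) - (0) = log(4).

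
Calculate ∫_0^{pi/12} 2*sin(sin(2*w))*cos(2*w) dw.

1 - cos(1/2)

Let u = sin(2*w), so du = 2*cos(2*w) dw. When w = 0, u = 0; when w = pi/12, u = 1/2.
The integral becomes ∫ sin(u) du from 0 to 1/2, with antiderivative -cos(u).
Back in w: F(w) = -cos(sin(2*w)).
Then F(pi/12) - F(0) = (-cos(1/2)) - (-1) = 1 - cos(1/2).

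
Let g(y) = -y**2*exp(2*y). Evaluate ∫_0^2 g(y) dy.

Integrate by parts twice (u = y^2, dv = -exp(2*y) dy).
An antiderivative is F(y) = (-2*y**2 + 2*y - 1)*exp(2*y)/4.
Then F(2) - F(0) = (-5*exp(4)/4) - (-1/4) = 1/4 - 5*exp(4)/4.

1/4 - 5*exp(4)/4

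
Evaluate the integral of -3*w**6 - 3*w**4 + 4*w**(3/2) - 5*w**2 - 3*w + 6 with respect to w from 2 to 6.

By the power rule, an antiderivative is F(w) = -3*w**7/7 + 8*w**(5/2)/5 - 3*w**5/5 - 5*w**3/3 - 3*w**2/2 + 6*w.
Then F(6) - F(2) = (-4375566/35 + 288*sqrt(6)/5) - (-8546/105 + 32*sqrt(2)/5) = -13118152/105 - 32*sqrt(2)/5 + 288*sqrt(6)/5.

-13118152/105 - 32*sqrt(2)/5 + 288*sqrt(6)/5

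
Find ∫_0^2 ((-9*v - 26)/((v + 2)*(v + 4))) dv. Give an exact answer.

-5*log(3) + log(2)

Factor the denominator: v**2 + 6*v + 8 = (v + 4)(v + 2).
Partial fractions: (-9*v - 26)/((v + 2)*(v + 4)) = -5/(v + 4) - 4/(v + 2).
An antiderivative is F(v) = -4*log(v + 2) - 5*log(v + 4).
Then F(2) - F(0) = (-13*log(2) - 5*log(3)) - (-14*log(2)) = -5*log(3) + log(2).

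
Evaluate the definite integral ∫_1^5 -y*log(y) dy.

6 - 25*log(5)/2

Integrate by parts once (u = ln y, dv = -y dy).
An antiderivative is F(y) = -y**2*(2*log(y) - 1)/4.
Then F(5) - F(1) = (25/4 - 25*log(5)/2) - (1/4) = 6 - 25*log(5)/2.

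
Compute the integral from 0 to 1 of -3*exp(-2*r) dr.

-3/2 + 3*exp(-2)/2

An antiderivative is F(r) = 3*exp(-2*r)/2.
Then F(1) - F(0) = (3*exp(-2)/2) - (3/2) = -3/2 + 3*exp(-2)/2.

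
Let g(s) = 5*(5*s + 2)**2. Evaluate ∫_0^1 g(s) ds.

335/3

Let u = 5*s + 2, so du = 5 ds. When s = 0, u = 2; when s = 1, u = 7.
The integral becomes ∫ u**2 du from 2 to 7, with antiderivative u**3/3.
Back in s: F(s) = (5*s + 2)**3/3.
Then F(1) - F(0) = (343/3) - (8/3) = 335/3.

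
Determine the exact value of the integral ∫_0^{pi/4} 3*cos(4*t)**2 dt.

Use the identity cos^2(4*t) = (1 + cos(8*t))/2.
An antiderivative is F(t) = 3*t/2 + 3*sin(8*t)/16.
Then F(pi/4) - F(0) = (3*pi/8) - (0) = 3*pi/8.

3*pi/8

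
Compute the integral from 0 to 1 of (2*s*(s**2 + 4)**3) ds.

Let u = s**2 + 4, so du = 2*s ds. When s = 0, u = 4; when s = 1, u = 5.
The integral becomes ∫ u**3 du from 4 to 5, with antiderivative u**4/4.
Back in s: F(s) = (s**2 + 4)**4/4.
Then F(1) - F(0) = (625/4) - (64) = 369/4.

369/4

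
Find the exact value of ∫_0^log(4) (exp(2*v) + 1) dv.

An antiderivative is F(v) = exp(2*v)/2 + v.
Then F(log(4)) - F(0) = (log(4) + 8) - (1/2) = log(4) + 15/2.

log(4) + 15/2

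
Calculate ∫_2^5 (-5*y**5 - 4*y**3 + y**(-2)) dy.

By the power rule, an antiderivative is F(y) = -5*y**6/6 - y**4 - 1/y.
Then F(5) - F(2) = (-409381/30) - (-419/6) = -67881/5.

-67881/5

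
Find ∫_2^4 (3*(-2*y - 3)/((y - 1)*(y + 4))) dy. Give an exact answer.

-log(64)

Factor the denominator: y**2 + 3*y - 4 = (y + 4)(y - 1).
Partial fractions: 3*(-2*y - 3)/((y - 1)*(y + 4)) = -3/(y + 4) - 3/(y - 1).
An antiderivative is F(y) = -3*log(y - 1) - 3*log(y + 4).
Then F(4) - F(2) = (-9*log(2) - 3*log(3)) - (-3*log(3) - 3*log(2)) = -log(64).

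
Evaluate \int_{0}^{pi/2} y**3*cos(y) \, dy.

Integrate by parts 3 times (u = y^3, dv = cos(y) dy).
An antiderivative is F(y) = y**3*sin(y) + 3*y**2*cos(y) - 6*y*sin(y) - 6*cos(y).
Then F(pi/2) - F(0) = (pi*(-24 + pi**2)/8) - (-6) = -3*pi + pi**3/8 + 6.

-3*pi + pi**3/8 + 6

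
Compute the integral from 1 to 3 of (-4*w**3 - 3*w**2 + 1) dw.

-104

By the power rule, an antiderivative is F(w) = -w**4 - w**3 + w.
Then F(3) - F(1) = (-105) - (-1) = -104.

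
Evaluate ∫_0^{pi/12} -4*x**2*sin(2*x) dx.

Integrate by parts twice (u = x^2, dv = -4*sin(2*x) dx).
An antiderivative is F(x) = 2*x**2*cos(2*x) - 2*x*sin(2*x) - cos(2*x).
Then F(pi/12) - F(0) = (-sqrt(3)/2 - pi/12 + sqrt(3)*pi**2/144) - (-1) = -sqrt(3)/2 - pi/12 + sqrt(3)*pi**2/144 + 1.

-sqrt(3)/2 - pi/12 + sqrt(3)*pi**2/144 + 1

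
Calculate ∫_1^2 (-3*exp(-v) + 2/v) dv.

-3*exp(-1) + 3*exp(-2) + 2*log(2)

An antiderivative is F(v) = 2*log(v) + 3*exp(-v).
Then F(2) - F(1) = (3*exp(-2) + 2*log(2)) - (3*exp(-1)) = -3*exp(-1) + 3*exp(-2) + 2*log(2).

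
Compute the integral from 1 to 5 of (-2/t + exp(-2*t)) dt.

An antiderivative is F(t) = -2*log(t) - exp(-2*t)/2.
Then F(5) - F(1) = (-2*log(5) - exp(-10)/2) - (-exp(-2)/2) = (-4*exp(10)*log(5) - 1 + exp(8))*exp(-10)/2.

(-4*exp(10)*log(5) - 1 + exp(8))*exp(-10)/2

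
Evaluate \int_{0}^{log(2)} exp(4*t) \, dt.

15/4

Let u = exp(t), so du = exp(t) dt. When t = 0, u = 1; when t = log(2), u = 2.
The integral becomes ∫ u**3 du from 1 to 2, with antiderivative u**4/4.
Back in t: F(t) = exp(4*t)/4.
Then F(log(2)) - F(0) = (4) - (1/4) = 15/4.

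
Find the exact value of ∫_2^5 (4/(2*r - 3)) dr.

log(49)

An antiderivative is F(r) = 2*log(2*r - 3).
Then F(5) - F(2) = (log(49)) - (0) = log(49).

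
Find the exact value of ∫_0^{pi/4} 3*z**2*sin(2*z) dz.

Integrate by parts twice (u = z^2, dv = 3*sin(2*z) dz).
An antiderivative is F(z) = -3*z**2*cos(2*z)/2 + 3*z*sin(2*z)/2 + 3*cos(2*z)/4.
Then F(pi/4) - F(0) = (3*pi/8) - (3/4) = -3/4 + 3*pi/8.

-3/4 + 3*pi/8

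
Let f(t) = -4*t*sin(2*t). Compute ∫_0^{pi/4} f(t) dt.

Integrate by parts once (u = t, dv = -4*sin(2*t) dt).
An antiderivative is F(t) = 2*t*cos(2*t) - sin(2*t).
Then F(pi/4) - F(0) = (-1) - (0) = -1.

-1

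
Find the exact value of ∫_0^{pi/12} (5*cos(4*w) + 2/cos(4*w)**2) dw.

An antiderivative is F(w) = 5*sin(4*w)/4 + tan(4*w)/2.
Then F(pi/12) - F(0) = (9*sqrt(3)/8) - (0) = 9*sqrt(3)/8.

9*sqrt(3)/8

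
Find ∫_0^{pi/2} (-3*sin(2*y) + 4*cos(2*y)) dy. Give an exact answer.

-3

An antiderivative is F(y) = 2*sin(2*y) + 3*cos(2*y)/2.
Then F(pi/2) - F(0) = (-3/2) - (3/2) = -3.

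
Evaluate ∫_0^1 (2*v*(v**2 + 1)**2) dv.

7/3

Let u = v**2 + 1, so du = 2*v dv. When v = 0, u = 1; when v = 1, u = 2.
The integral becomes ∫ u**2 du from 1 to 2, with antiderivative u**3/3.
Back in v: F(v) = (v**2 + 1)**3/3.
Then F(1) - F(0) = (8/3) - (1/3) = 7/3.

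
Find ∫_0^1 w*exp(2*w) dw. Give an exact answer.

Integrate by parts once (u = w, dv = exp(2*w) dw).
An antiderivative is F(w) = (2*w - 1)*exp(2*w)/4.
Then F(1) - F(0) = (exp(2)/4) - (-1/4) = 1/4 + exp(2)/4.

1/4 + exp(2)/4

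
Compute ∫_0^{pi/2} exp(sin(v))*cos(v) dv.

-1 + E

Let u = sin(v), so du = cos(v) dv. When v = 0, u = 0; when v = pi/2, u = 1.
The integral becomes ∫ exp(u) du from 0 to 1, with antiderivative exp(u).
Back in v: F(v) = exp(sin(v)).
Then F(pi/2) - F(0) = (E) - (1) = -1 + E.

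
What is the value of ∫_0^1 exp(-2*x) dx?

An antiderivative is F(x) = -exp(-2*x)/2.
Then F(1) - F(0) = (-exp(-2)/2) - (-1/2) = -(1 - exp(2))*exp(-2)/2.

-(1 - exp(2))*exp(-2)/2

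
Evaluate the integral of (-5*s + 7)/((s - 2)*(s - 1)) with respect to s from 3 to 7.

Factor the denominator: s**2 - 3*s + 2 = (s - 1)(s - 2).
Partial fractions: (-5*s + 7)/((s - 2)*(s - 1)) = -2/(s - 1) - 3/(s - 2).
An antiderivative is F(s) = -3*log(s - 2) - 2*log(s - 1).
Then F(7) - F(3) = (-3*log(5) - 2*log(3) - 2*log(2)) - (-log(4)) = -3*log(5) - 2*log(3).

-3*log(5) - 2*log(3)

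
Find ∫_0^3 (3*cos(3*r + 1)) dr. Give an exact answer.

-sin(1) + sin(10)

Let u = 3*r + 1, so du = 3 dr. When r = 0, u = 1; when r = 3, u = 10.
The integral becomes ∫ cos(u) du from 1 to 10, with antiderivative sin(u).
Back in r: F(r) = sin(3*r + 1).
Then F(3) - F(0) = (sin(10)) - (sin(1)) = -sin(1) + sin(10).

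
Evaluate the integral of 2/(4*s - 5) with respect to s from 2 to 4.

-log(3)/2 + log(11)/2

An antiderivative is F(s) = log(4*s - 5)/2.
Then F(4) - F(2) = (log(11)/2) - (log(3)/2) = -log(3)/2 + log(11)/2.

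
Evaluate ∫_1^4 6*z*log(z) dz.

-45/2 + 96*log(2)

Integrate by parts once (u = ln z, dv = 6*z dz).
An antiderivative is F(z) = 3*z**2*(2*log(z) - 1)/2.
Then F(4) - F(1) = (-24 + 96*log(2)) - (-3/2) = -45/2 + 96*log(2).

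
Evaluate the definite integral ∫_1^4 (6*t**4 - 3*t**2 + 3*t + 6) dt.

12051/10

By the power rule, an antiderivative is F(t) = 6*t**5/5 - t**3 + 3*t**2/2 + 6*t.
Then F(4) - F(1) = (6064/5) - (77/10) = 12051/10.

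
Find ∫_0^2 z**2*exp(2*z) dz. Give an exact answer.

-1/4 + 5*exp(4)/4

Integrate by parts twice (u = z^2, dv = exp(2*z) dz).
An antiderivative is F(z) = (2*z**2 - 2*z + 1)*exp(2*z)/4.
Then F(2) - F(0) = (5*exp(4)/4) - (1/4) = -1/4 + 5*exp(4)/4.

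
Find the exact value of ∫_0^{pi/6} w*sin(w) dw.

-sqrt(3)*pi/12 + 1/2

Integrate by parts once (u = w, dv = sin(w) dw).
An antiderivative is F(w) = -w*cos(w) + sin(w).
Then F(pi/6) - F(0) = (-sqrt(3)*pi/12 + 1/2) - (0) = -sqrt(3)*pi/12 + 1/2.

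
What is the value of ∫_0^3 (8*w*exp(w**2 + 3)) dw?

Let u = w**2 + 3, so du = 2*w dw. When w = 0, u = 3; when w = 3, u = 12.
The integral becomes 4·∫ exp(u) du from 3 to 12, with antiderivative 4*exp(u).
Back in w: F(w) = 4*exp(w**2 + 3).
Then F(3) - F(0) = (4*exp(12)) - (4*exp(3)) = -4*(1 - exp(9))*exp(3).

-4*(1 - exp(9))*exp(3)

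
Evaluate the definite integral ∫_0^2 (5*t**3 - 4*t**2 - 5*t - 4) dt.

By the power rule, an antiderivative is F(t) = 5*t**4/4 - 4*t**3/3 - 5*t**2/2 - 4*t.
Then F(2) - F(0) = (-26/3) - (0) = -26/3.

-26/3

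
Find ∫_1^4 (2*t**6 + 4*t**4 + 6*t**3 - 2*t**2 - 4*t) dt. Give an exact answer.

By the power rule, an antiderivative is F(t) = 2*t**7/7 + 4*t**5/5 + 3*t**4/2 - 2*t**3/3 - 2*t**2.
Then F(4) - F(1) = (610016/105) - (-17/210) = 406683/70.

406683/70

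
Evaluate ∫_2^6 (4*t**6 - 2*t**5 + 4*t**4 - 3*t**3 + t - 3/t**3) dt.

5236367/35

By the power rule, an antiderivative is F(t) = 4*t**7/7 - t**6/3 + 4*t**5/5 - 3*t**4/4 + t**2/2 + 3/(2*t**2).
Then F(6) - F(2) = (125729747/840) - (56939/840) = 5236367/35.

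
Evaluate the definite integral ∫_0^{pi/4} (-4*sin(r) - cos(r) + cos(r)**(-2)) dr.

An antiderivative is F(r) = -sin(r) + 4*cos(r) + tan(r).
Then F(pi/4) - F(0) = (1 + 3*sqrt(2)/2) - (4) = -3 + 3*sqrt(2)/2.

-3 + 3*sqrt(2)/2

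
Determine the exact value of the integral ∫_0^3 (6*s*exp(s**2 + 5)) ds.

Let u = s**2 + 5, so du = 2*s ds. When s = 0, u = 5; when s = 3, u = 14.
The integral becomes 3·∫ exp(u) du from 5 to 14, with antiderivative 3*exp(u).
Back in s: F(s) = 3*exp(s**2 + 5).
Then F(3) - F(0) = (3*exp(14)) - (3*exp(5)) = -3*(1 - exp(9))*exp(5).

-3*(1 - exp(9))*exp(5)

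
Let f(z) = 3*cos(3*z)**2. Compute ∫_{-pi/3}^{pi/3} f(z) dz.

pi

Use the identity cos^2(3*z) = (1 + cos(6*z))/2.
An antiderivative is F(z) = 3*z/2 + sin(6*z)/4.
Then F(pi/3) - F(-pi/3) = (pi/2) - (-pi/2) = pi.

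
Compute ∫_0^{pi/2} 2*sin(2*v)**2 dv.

pi/2

Use the identity sin^2(2*v) = (1 - cos(4*v))/2.
An antiderivative is F(v) = v - sin(4*v)/4.
Then F(pi/2) - F(0) = (pi/2) - (0) = pi/2.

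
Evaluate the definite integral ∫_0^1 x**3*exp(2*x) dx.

3/8 + exp(2)/8

Integrate by parts 3 times (u = x^3, dv = exp(2*x) dx).
An antiderivative is F(x) = (4*x**3 - 6*x**2 + 6*x - 3)*exp(2*x)/8.
Then F(1) - F(0) = (exp(2)/8) - (-3/8) = 3/8 + exp(2)/8.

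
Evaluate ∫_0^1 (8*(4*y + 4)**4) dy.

Let u = 4*y + 4, so du = 4 dy. When y = 0, u = 4; when y = 1, u = 8.
The integral becomes 2·∫ u**4 du from 4 to 8, with antiderivative 2*u**5/5.
Back in y: F(y) = 2*(4*y + 4)**5/5.
Then F(1) - F(0) = (65536/5) - (2048/5) = 63488/5.

63488/5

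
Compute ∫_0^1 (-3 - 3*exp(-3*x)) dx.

-4 + exp(-3)

An antiderivative is F(x) = -3*x + exp(-3*x).
Then F(1) - F(0) = (-3 + exp(-3)) - (1) = -4 + exp(-3).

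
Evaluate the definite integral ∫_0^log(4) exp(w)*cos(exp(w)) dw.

-sin(1) + sin(4)

Let u = exp(w), so du = exp(w) dw. When w = 0, u = 1; when w = log(4), u = 4.
The integral becomes ∫ cos(u) du from 1 to 4, with antiderivative sin(u).
Back in w: F(w) = sin(exp(w)).
Then F(log(4)) - F(0) = (sin(4)) - (sin(1)) = -sin(1) + sin(4).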